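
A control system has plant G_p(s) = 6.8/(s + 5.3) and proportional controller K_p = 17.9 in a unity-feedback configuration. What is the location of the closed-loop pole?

Closed-loop transfer function: T(s) = K_p·G_p(s)/(1 + K_p·G_p(s)) = 121.7/(s + 5.3 + 121.7) = 121.7/(s + 127).
The closed-loop pole is at s = −127.

s = -127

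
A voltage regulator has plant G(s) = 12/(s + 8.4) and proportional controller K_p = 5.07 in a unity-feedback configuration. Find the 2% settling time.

Closed-loop transfer function: T(s) = K_p·G(s)/(1 + K_p·G(s)) = 60.84/(s + 8.4 + 60.84) = 60.84/(s + 69.24).
Time constant τ = 1/69.24 = 0.01444 s, so the 2% settling time is about 4τ = 0.0578 s.

T_s ≈ 0.0578 s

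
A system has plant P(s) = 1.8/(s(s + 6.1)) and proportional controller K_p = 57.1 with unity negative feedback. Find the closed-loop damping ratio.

The closed-loop denominator is s(s+6.1) + 57.1·1.8 = s² + 6.1s + 102.8.
Matching s² + 2ζω_n s + ω_n²: ω_n = √102.8 = 10.14 rad/s and 2ζω_n = 6.1, so ζ = 6.1/(2·10.14) = 0.301.

ζ = 0.301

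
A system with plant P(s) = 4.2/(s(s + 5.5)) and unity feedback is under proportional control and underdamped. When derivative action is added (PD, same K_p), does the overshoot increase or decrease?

decrease

With PD the characteristic equation becomes s² + (a + K·K_d)s + K·K_p = 0; the damping term grows, ζ rises, overshoot falls.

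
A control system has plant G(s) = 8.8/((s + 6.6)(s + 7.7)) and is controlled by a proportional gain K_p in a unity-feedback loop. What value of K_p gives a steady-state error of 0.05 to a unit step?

For a type-0 loop with proportional control, e_ss = 1/(1 + K_p·G(0)).
G(0) = 0.1732. Require 1/(1 + K_p·0.1732) = 0.05, so 1 + 0.1732·K_p = 20.
K_p = (20 − 1)/0.1732 = 110.

K_p = 110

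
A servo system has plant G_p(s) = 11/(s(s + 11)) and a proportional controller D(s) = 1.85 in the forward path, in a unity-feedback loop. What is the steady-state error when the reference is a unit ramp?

0.541

The loop has one pole at the origin (type 1). Velocity error constant K_v = lim_{s→0} s·D(s)G_p(s) = 1.85·11/11 = 1.85.
Steady-state error to a unit ramp: e_ss = 1/K_v = 0.541.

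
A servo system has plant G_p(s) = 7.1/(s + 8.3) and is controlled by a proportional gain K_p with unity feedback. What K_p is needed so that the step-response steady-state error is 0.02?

K_p = 57.3

Steady-state error for a unit step on this type-0 loop is 1/(1 + K_p·G_p(0)).
G_p(0) = 0.8554. Require 1/(1 + K_p·0.8554) = 0.02, so 1 + 0.8554·K_p = 50.
K_p = (50 − 1)/0.8554 = 57.3.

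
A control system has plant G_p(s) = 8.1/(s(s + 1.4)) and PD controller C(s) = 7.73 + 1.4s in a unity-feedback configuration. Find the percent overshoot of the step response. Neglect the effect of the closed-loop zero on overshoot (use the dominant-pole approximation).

1.41%

Forward path: (7.73 + 1.4s)·8.1/(s(s+1.4)). The closed-loop characteristic equation is s² + (1.4 + 8.1·1.4)s + 8.1·7.73 = 0.
That is s² + 12.74s + 62.61 = 0, so ω_n = 7.913 rad/s and ζ = 12.74/(2·7.913) = 0.805.
%OS = 100·exp(−πζ/√(1−ζ²)) = 1.41%.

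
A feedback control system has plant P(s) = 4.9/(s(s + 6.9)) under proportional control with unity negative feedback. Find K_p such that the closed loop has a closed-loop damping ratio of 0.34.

K_p = 21

Closed-loop characteristic equation: s² + 6.9s + K_p·4.9 = 0.
So ω_n = √(4.9K_p) and 2ζω_n = 6.9, giving ζ = 6.9/(2√(4.9K_p)).
Setting ζ = 0.34: √(4.9K_p) = 6.9/(2·0.34) = 10.15, so K_p = 103/4.9 = 21.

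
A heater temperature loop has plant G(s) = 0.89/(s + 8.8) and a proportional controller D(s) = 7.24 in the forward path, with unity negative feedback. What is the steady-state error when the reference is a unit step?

0.577

The loop is type 0. Static position error constant K_pos = D(0)·G(0) = 7.24·0.1011 = 0.7322.
Steady-state error to a unit step: e_ss = 1/(1+K_pos) = 1/1.732 = 0.577.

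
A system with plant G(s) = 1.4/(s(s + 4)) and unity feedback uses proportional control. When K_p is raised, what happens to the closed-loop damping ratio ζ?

ζ = 4/(2√(1.4K_p)); increasing K_p raises the denominator, so ζ falls.

decrease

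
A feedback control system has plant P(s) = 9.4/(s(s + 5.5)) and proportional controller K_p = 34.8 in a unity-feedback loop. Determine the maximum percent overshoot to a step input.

61.7%

From 1 + K_pP(s) = 0: s² + 5.5s + 327.1 = 0 ⇒ ω_n = 18.09, ζ = 0.152.
%OS = 100·exp(−πζ/√(1−ζ²)) = 100·exp(−π·0.152/√0.9769) = 61.7%.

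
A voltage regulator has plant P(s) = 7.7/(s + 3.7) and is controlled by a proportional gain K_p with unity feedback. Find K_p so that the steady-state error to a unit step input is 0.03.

For a type-0 loop with proportional control, e_ss = 1/(1 + K_p·P(0)).
P(0) = 2.081. Require 1/(1 + K_p·2.081) = 0.03, so 1 + 2.081·K_p = 33.33.
K_p = (33.33 − 1)/2.081 = 15.5.

K_p = 15.5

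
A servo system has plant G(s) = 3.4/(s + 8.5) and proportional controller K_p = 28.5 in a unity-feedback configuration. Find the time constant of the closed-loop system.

τ = 0.00949 s

Closed-loop transfer function: T(s) = K_p·G(s)/(1 + K_p·G(s)) = 96.9/(s + 8.5 + 96.9) = 96.9/(s + 105.4).
Time constant τ = 1/105.4 = 0.00949 s.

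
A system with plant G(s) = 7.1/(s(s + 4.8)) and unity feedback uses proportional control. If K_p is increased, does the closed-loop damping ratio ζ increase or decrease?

decrease

ζ = 4.8/(2√(7.1K_p)); increasing K_p raises the denominator, so ζ falls.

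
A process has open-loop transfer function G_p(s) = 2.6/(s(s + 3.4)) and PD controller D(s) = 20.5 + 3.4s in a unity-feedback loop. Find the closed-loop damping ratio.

Forward path: (20.5 + 3.4s)·2.6/(s(s+3.4)). The closed-loop characteristic equation is s² + (3.4 + 2.6·3.4)s + 2.6·20.5 = 0.
That is s² + 12.24s + 53.3 = 0, so ω_n = 7.301 rad/s and ζ = 12.24/(2·7.301) = 0.8383.

ζ = 0.838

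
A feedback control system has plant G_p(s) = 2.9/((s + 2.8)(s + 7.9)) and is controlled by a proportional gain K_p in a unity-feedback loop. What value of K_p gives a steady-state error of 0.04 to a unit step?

Steady-state error for a unit step on this type-0 loop is 1/(1 + K_p·G_p(0)).
G_p(0) = 0.1311. Require 1/(1 + K_p·0.1311) = 0.04, so 1 + 0.1311·K_p = 25.
K_p = (25 − 1)/0.1311 = 183.

K_p = 183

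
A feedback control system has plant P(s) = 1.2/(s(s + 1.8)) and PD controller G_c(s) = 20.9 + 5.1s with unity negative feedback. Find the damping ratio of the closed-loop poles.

ζ = 0.791

Forward path: (20.9 + 5.1s)·1.2/(s(s+1.8)). The closed-loop characteristic equation is s² + (1.8 + 1.2·5.1)s + 1.2·20.9 = 0.
That is s² + 7.92s + 25.08 = 0, so ω_n = 5.008 rad/s and ζ = 7.92/(2·5.008) = 0.7907.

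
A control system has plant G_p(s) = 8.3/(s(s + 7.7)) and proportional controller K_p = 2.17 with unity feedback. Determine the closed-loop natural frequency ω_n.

The closed-loop denominator is s(s+7.7) + 2.17·8.3 = s² + 7.7s + 18.01.
Matching s² + 2ζω_n s + ω_n²: ω_n = √18.01 = 4.244 rad/s and 2ζω_n = 7.7, so ζ = 7.7/(2·4.244) = 0.907.

ω_n = 4.24 rad/s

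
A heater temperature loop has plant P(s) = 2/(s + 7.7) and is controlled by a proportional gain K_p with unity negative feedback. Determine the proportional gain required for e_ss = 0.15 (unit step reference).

K_p = 21.8

For a type-0 loop with proportional control, e_ss = 1/(1 + K_p·P(0)).
P(0) = 0.2597. Require 1/(1 + K_p·0.2597) = 0.15, so 1 + 0.2597·K_p = 6.667.
K_p = (6.667 − 1)/0.2597 = 21.8.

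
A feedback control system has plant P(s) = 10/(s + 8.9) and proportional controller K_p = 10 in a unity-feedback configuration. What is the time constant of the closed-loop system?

τ = 0.00918 s

Closed-loop transfer function: T(s) = K_p·P(s)/(1 + K_p·P(s)) = 100/(s + 8.9 + 100) = 100/(s + 108.9).
Time constant τ = 1/108.9 = 0.00918 s.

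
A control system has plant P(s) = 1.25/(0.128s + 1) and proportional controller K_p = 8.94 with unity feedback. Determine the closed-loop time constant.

Closed loop: T(s) = K_p·P/(1+K_p·P) = 11.17/(0.128s + 1 + 11.17), with pole at s = −(1 + 11.17)/0.128 = −95.12.
Closed-loop time constant τ = 1/95.12 = 0.0105 s.

τ = 0.0105 s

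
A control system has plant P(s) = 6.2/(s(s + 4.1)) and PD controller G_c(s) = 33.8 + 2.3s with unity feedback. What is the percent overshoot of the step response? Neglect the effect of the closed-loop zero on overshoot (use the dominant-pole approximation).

7.6%

Forward path: (33.8 + 2.3s)·6.2/(s(s+4.1)). The closed-loop characteristic equation is s² + (4.1 + 6.2·2.3)s + 6.2·33.8 = 0.
That is s² + 18.36s + 209.6 = 0, so ω_n = 14.48 rad/s and ζ = 18.36/(2·14.48) = 0.6341.
%OS = 100·exp(−πζ/√(1−ζ²)) = 7.6%.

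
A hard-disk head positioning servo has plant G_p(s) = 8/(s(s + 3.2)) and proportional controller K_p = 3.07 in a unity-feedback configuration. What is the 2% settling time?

The closed-loop denominator s² + 3.2s + 24.56 gives ω_n = √24.56 = 4.956 and ζ = 3.2/(2ω_n) = 0.3229.
2% settling time T_s ≈ 4/(ζω_n) = 4/1.6 = 2.5 s.

T_s ≈ 2.5 s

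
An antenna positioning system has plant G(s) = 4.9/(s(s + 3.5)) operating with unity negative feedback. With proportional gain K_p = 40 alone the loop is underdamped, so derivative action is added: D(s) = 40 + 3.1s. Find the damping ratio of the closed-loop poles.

Forward path: (40 + 3.1s)·4.9/(s(s+3.5)). The closed-loop characteristic equation is s² + (3.5 + 4.9·3.1)s + 4.9·40 = 0.
That is s² + 18.69s + 196 = 0, so ω_n = 14 rad/s and ζ = 18.69/(2·14) = 0.6675.

ζ = 0.668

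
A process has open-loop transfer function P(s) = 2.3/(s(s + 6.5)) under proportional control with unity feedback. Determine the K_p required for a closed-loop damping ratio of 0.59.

K_p = 13.2

Closed-loop characteristic equation: s² + 6.5s + K_p·2.3 = 0.
So ω_n = √(2.3K_p) and 2ζω_n = 6.5, giving ζ = 6.5/(2√(2.3K_p)).
Setting ζ = 0.59: √(2.3K_p) = 6.5/(2·0.59) = 5.508, so K_p = 30.34/2.3 = 13.2.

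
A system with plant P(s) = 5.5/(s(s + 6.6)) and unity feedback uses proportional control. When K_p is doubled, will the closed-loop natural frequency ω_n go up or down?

ω_n = √(5.5·K_p), which grows with K_p.

increase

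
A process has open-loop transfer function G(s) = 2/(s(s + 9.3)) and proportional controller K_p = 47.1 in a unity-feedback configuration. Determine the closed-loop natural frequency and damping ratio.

The closed-loop denominator is s(s+9.3) + 47.1·2 = s² + 9.3s + 94.2.
Matching s² + 2ζω_n s + ω_n²: ω_n = √94.2 = 9.706 rad/s and 2ζω_n = 9.3, so ζ = 9.3/(2·9.706) = 0.479.

ω_n = 9.71 rad/s, ζ = 0.479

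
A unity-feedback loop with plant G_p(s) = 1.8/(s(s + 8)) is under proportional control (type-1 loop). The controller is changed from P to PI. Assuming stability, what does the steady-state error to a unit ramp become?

0

The integrator raises the loop to type 2, so K_v → ∞ and e_ss to a ramp is zero.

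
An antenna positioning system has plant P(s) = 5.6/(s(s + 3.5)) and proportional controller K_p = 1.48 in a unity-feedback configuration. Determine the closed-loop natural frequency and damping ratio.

With unity feedback the closed-loop characteristic equation is s² + 3.5s + 1.48·5.6 = s² + 3.5s + 8.288 = 0.
Matching s² + 2ζω_n s + ω_n²: ω_n = √8.288 = 2.879 rad/s and 2ζω_n = 3.5, so ζ = 3.5/(2·2.879) = 0.608.

ω_n = 2.88 rad/s, ζ = 0.608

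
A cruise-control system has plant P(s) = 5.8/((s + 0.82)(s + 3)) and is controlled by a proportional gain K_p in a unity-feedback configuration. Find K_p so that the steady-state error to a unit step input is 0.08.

Steady-state error for a unit step on this type-0 loop is 1/(1 + K_p·P(0)).
P(0) = 2.358. Require 1/(1 + K_p·2.358) = 0.08, so 1 + 2.358·K_p = 12.5.
K_p = (12.5 − 1)/2.358 = 4.88.

K_p = 4.88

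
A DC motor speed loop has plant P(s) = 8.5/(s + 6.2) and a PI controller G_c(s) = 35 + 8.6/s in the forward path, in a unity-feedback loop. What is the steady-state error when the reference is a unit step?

The open loop G_c(s)P(s) has a pole at the origin (type 1), so the static position error constant is infinite and e_ss = 1/(1+∞) = 0.

0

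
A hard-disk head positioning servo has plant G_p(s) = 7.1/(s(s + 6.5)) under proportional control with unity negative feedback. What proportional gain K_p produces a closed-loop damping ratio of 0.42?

K_p = 8.43

Closed-loop characteristic equation: s² + 6.5s + K_p·7.1 = 0.
So ω_n = √(7.1K_p) and 2ζω_n = 6.5, giving ζ = 6.5/(2√(7.1K_p)).
Setting ζ = 0.42: √(7.1K_p) = 6.5/(2·0.42) = 7.738, so K_p = 59.88/7.1 = 8.43.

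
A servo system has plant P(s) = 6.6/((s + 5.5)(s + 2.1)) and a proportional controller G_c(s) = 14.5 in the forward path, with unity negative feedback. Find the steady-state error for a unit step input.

The loop is type 0. Static position error constant K_pos = G_c(0)·P(0) = 14.5·0.5714 = 8.286.
Steady-state error to a unit step: e_ss = 1/(1+K_pos) = 1/9.286 = 0.108.

0.108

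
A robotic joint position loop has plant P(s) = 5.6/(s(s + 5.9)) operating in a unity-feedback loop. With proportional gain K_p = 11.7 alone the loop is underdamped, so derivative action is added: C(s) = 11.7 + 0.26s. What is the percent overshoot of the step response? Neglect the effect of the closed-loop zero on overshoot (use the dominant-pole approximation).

Forward path: (11.7 + 0.26s)·5.6/(s(s+5.9)). The closed-loop characteristic equation is s² + (5.9 + 5.6·0.26)s + 5.6·11.7 = 0.
That is s² + 7.356s + 65.52 = 0, so ω_n = 8.094 rad/s and ζ = 7.356/(2·8.094) = 0.4544.
%OS = 100·exp(−πζ/√(1−ζ²)) = 20.1%.

20.1%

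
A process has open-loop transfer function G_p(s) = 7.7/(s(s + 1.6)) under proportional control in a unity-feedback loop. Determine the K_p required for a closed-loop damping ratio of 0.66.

Closed-loop characteristic equation: s² + 1.6s + K_p·7.7 = 0.
So ω_n = √(7.7K_p) and 2ζω_n = 1.6, giving ζ = 1.6/(2√(7.7K_p)).
Setting ζ = 0.66: √(7.7K_p) = 1.6/(2·0.66) = 1.212, so K_p = 1.469/7.7 = 0.191.

K_p = 0.191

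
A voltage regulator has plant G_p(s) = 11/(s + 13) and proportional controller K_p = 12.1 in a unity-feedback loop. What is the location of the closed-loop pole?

Closed-loop transfer function: T(s) = K_p·G_p(s)/(1 + K_p·G_p(s)) = 133.1/(s + 13 + 133.1) = 133.1/(s + 146.1).
The closed-loop pole is at s = −146.1.

s = -146.1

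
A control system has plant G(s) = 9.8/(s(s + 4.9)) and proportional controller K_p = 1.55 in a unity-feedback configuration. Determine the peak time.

The closed-loop denominator s² + 4.9s + 15.19 gives ω_n = √15.19 = 3.897 and ζ = 4.9/(2ω_n) = 0.6286.
Damped frequency ω_d = ω_n√(1−ζ²) = 3.031 rad/s, so peak time T_p = π/ω_d = 1.04 s.

T_p = 1.04 s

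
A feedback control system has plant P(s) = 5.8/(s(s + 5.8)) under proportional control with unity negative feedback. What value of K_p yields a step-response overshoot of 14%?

From %OS = 100·exp(−πζ/√(1−ζ²)) = 14%, ζ = −ln(0.14)/√(π²+ln²(0.14)) = 0.5305.
Characteristic equation s² + 5.8s + 5.8K_p = 0 gives ζ = 5.8/(2√(5.8K_p)).
Setting ζ = 0.5305: √(5.8K_p) = 5.8/(2·0.5305) = 5.466, so K_p = 29.88/5.8 = 5.15.

K_p = 5.15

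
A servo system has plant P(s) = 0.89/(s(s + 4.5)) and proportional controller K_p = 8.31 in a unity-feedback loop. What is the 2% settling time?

From 1 + K_pP(s) = 0: s² + 4.5s + 7.396 = 0 ⇒ ω_n = 2.72, ζ = 0.8273.
2% settling time T_s ≈ 4/(ζω_n) = 4/2.25 = 1.78 s.

T_s ≈ 1.78 s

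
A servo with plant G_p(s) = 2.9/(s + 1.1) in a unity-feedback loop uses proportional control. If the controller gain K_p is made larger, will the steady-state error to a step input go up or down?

The position error constant K_pos = K_p·G_p(0) grows with K_p, and e_ss = 1/(1+K_pos) falls.

decrease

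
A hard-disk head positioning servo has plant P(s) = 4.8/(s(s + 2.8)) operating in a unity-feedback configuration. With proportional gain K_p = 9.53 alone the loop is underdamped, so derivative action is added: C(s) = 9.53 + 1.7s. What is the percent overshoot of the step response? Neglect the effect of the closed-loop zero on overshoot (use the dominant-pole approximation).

1.3%

Forward path: (9.53 + 1.7s)·4.8/(s(s+2.8)). The closed-loop characteristic equation is s² + (2.8 + 4.8·1.7)s + 4.8·9.53 = 0.
That is s² + 10.96s + 45.74 = 0, so ω_n = 6.763 rad/s and ζ = 10.96/(2·6.763) = 0.8102.
%OS = 100·exp(−πζ/√(1−ζ²)) = 1.3%.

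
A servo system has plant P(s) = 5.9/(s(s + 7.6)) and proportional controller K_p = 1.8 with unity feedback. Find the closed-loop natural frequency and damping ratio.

1 + K_p·P(s) = 0 gives s² + 7.6s + 10.62 = 0.
So ω_n² = 10.62 ⇒ ω_n = 3.259 rad/s, and ζ = 7.6/(2ω_n) = 1.17.

ω_n = 3.26 rad/s, ζ = 1.17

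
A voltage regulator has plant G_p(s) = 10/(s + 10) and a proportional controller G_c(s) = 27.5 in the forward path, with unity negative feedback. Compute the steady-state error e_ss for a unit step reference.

The loop is type 0. Static position error constant K_pos = G_c(0)·G_p(0) = 27.5·1 = 27.5.
Steady-state error to a unit step: e_ss = 1/(1+K_pos) = 1/28.5 = 0.0351.

0.0351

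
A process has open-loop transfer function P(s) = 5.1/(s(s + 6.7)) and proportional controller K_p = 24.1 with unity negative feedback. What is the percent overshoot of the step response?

36.9%

From 1 + K_pP(s) = 0: s² + 6.7s + 122.9 = 0 ⇒ ω_n = 11.09, ζ = 0.3022.
%OS = 100·exp(−πζ/√(1−ζ²)) = 100·exp(−π·0.3022/√0.9087) = 36.9%.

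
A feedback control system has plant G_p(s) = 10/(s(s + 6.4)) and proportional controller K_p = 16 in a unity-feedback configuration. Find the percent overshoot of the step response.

44%

Closed-loop characteristic equation: s² + 6.4s + 160 = 0, so ω_n = 12.65 rad/s and ζ = 6.4/(2·12.65) = 0.253.
%OS = 100·exp(−πζ/√(1−ζ²)) = 100·exp(−π·0.253/√0.936) = 44%.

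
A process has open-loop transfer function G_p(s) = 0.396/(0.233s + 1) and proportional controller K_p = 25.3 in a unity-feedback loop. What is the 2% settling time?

T_s ≈ 0.0846 s

Closed loop: T(s) = K_p·G_p/(1+K_p·G_p) = 10.02/(0.233s + 1 + 10.02), with pole at s = −(1 + 10.02)/0.233 = −47.29.
τ = 1/47.29 = 0.02115 s, so 2% settling time ≈ 4τ = 0.0846 s.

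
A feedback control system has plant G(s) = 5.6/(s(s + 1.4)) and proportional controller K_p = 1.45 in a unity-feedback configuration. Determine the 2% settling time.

T_s ≈ 5.71 s

From 1 + K_pG(s) = 0: s² + 1.4s + 8.12 = 0 ⇒ ω_n = 2.85, ζ = 0.2457.
2% settling time T_s ≈ 4/(ζω_n) = 4/0.7 = 5.71 s.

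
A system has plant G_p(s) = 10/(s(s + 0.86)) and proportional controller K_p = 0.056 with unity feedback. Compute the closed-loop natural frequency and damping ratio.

ω_n = 0.748 rad/s, ζ = 0.575

The closed-loop denominator is s(s+0.86) + 0.056·10 = s² + 0.86s + 0.56.
So ω_n² = 0.56 ⇒ ω_n = 0.7483 rad/s, and ζ = 0.86/(2ω_n) = 0.575.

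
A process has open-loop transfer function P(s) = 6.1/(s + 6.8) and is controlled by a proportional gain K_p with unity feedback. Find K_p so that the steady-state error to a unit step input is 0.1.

For a type-0 loop with proportional control, e_ss = 1/(1 + K_p·P(0)).
P(0) = 0.8971. Require 1/(1 + K_p·0.8971) = 0.1, so 1 + 0.8971·K_p = 10.
K_p = (10 − 1)/0.8971 = 10.

K_p = 10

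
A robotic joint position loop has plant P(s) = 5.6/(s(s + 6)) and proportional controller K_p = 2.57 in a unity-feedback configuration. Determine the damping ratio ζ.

With unity feedback the closed-loop characteristic equation is s² + 6s + 2.57·5.6 = s² + 6s + 14.39 = 0.
So ω_n² = 14.39 ⇒ ω_n = 3.794 rad/s, and ζ = 6/(2ω_n) = 0.791.

ζ = 0.791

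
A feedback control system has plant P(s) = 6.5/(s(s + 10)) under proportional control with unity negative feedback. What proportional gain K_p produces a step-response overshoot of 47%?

From %OS = 100·exp(−πζ/√(1−ζ²)) = 47%, ζ = −ln(0.47)/√(π²+ln²(0.47)) = 0.2337.
Characteristic equation s² + 10s + 6.5K_p = 0 gives ζ = 10/(2√(6.5K_p)).
Setting ζ = 0.2337: √(6.5K_p) = 10/(2·0.2337) = 21.4, so K_p = 457.8/6.5 = 70.4.

K_p = 70.4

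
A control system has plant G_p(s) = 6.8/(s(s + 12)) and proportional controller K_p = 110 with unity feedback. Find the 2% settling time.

T_s ≈ 0.667 s

Closed-loop characteristic equation: s² + 12s + 748 = 0, so ω_n = 27.35 rad/s and ζ = 12/(2·27.35) = 0.2194.
2% settling time T_s ≈ 4/(ζω_n) = 4/6 = 0.667 s.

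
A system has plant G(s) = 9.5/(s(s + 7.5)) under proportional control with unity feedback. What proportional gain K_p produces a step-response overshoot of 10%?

From %OS = 100·exp(−πζ/√(1−ζ²)) = 10%, ζ = −ln(0.1)/√(π²+ln²(0.1)) = 0.5912.
Characteristic equation s² + 7.5s + 9.5K_p = 0 gives ζ = 7.5/(2√(9.5K_p)).
Setting ζ = 0.5912: √(9.5K_p) = 7.5/(2·0.5912) = 6.344, so K_p = 40.24/9.5 = 4.24.

K_p = 4.24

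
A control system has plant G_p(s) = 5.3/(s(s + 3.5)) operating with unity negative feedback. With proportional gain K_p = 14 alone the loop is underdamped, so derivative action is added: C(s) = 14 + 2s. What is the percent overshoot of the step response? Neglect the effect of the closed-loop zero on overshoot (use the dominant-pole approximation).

Forward path: (14 + 2s)·5.3/(s(s+3.5)). The closed-loop characteristic equation is s² + (3.5 + 5.3·2)s + 5.3·14 = 0.
That is s² + 14.1s + 74.2 = 0, so ω_n = 8.614 rad/s and ζ = 14.1/(2·8.614) = 0.8184.
%OS = 100·exp(−πζ/√(1−ζ²)) = 1.14%.

1.14%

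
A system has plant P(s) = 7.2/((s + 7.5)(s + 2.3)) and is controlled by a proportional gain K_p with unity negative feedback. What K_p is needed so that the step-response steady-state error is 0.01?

K_p = 237

The loop is type 0, so e_ss(step) = 1/(1 + K_pos) with K_pos = K_p·P(0).
P(0) = 0.4174. Require 1/(1 + K_p·0.4174) = 0.01, so 1 + 0.4174·K_p = 100.
K_p = (100 − 1)/0.4174 = 237.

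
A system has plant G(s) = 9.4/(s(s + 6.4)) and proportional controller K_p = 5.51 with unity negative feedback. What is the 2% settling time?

T_s ≈ 1.25 s

Closed-loop characteristic equation: s² + 6.4s + 51.79 = 0, so ω_n = 7.197 rad/s and ζ = 6.4/(2·7.197) = 0.4446.
2% settling time T_s ≈ 4/(ζω_n) = 4/3.2 = 1.25 s.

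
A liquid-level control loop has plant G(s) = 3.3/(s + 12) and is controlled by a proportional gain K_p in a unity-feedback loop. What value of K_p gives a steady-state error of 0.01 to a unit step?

K_p = 360

For a type-0 loop with proportional control, e_ss = 1/(1 + K_p·G(0)).
G(0) = 0.275. Require 1/(1 + K_p·0.275) = 0.01, so 1 + 0.275·K_p = 100.
K_p = (100 − 1)/0.275 = 360.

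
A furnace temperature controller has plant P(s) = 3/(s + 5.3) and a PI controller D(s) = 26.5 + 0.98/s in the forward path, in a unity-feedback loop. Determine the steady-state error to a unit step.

The open loop D(s)P(s) has a pole at the origin (type 1), so the static position error constant is infinite and e_ss = 1/(1+∞) = 0.

0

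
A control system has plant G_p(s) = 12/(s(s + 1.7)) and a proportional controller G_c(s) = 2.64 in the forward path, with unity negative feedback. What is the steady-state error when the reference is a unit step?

The open loop G_c(s)G_p(s) has a pole at the origin (type 1), so the static position error constant is infinite and e_ss = 1/(1+∞) = 0.

0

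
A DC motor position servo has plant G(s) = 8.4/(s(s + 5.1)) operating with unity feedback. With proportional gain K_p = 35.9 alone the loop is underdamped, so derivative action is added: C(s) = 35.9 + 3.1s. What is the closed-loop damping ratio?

ζ = 0.897

Forward path: (35.9 + 3.1s)·8.4/(s(s+5.1)). The closed-loop characteristic equation is s² + (5.1 + 8.4·3.1)s + 8.4·35.9 = 0.
That is s² + 31.14s + 301.6 = 0, so ω_n = 17.37 rad/s and ζ = 31.14/(2·17.37) = 0.8966.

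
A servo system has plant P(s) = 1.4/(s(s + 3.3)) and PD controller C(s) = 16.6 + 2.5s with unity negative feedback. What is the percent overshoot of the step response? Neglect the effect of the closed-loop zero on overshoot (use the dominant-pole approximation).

Forward path: (16.6 + 2.5s)·1.4/(s(s+3.3)). The closed-loop characteristic equation is s² + (3.3 + 1.4·2.5)s + 1.4·16.6 = 0.
That is s² + 6.8s + 23.24 = 0, so ω_n = 4.821 rad/s and ζ = 6.8/(2·4.821) = 0.7053.
%OS = 100·exp(−πζ/√(1−ζ²)) = 4.39%.

4.39%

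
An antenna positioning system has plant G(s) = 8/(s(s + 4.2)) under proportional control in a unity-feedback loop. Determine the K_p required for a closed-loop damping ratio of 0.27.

Closed-loop characteristic equation: s² + 4.2s + K_p·8 = 0.
So ω_n = √(8K_p) and 2ζω_n = 4.2, giving ζ = 4.2/(2√(8K_p)).
Setting ζ = 0.27: √(8K_p) = 4.2/(2·0.27) = 7.778, so K_p = 60.49/8 = 7.56.

K_p = 7.56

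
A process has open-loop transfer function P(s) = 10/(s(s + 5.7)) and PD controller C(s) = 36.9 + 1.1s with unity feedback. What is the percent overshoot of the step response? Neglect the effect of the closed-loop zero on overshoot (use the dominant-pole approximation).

22%

Forward path: (36.9 + 1.1s)·10/(s(s+5.7)). The closed-loop characteristic equation is s² + (5.7 + 10·1.1)s + 10·36.9 = 0.
That is s² + 16.7s + 369 = 0, so ω_n = 19.21 rad/s and ζ = 16.7/(2·19.21) = 0.4347.
%OS = 100·exp(−πζ/√(1−ζ²)) = 22%.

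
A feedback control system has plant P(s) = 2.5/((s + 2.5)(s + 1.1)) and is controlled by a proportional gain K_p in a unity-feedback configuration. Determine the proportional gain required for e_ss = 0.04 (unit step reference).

K_p = 26.4

For a type-0 loop with proportional control, e_ss = 1/(1 + K_p·P(0)).
P(0) = 0.9091. Require 1/(1 + K_p·0.9091) = 0.04, so 1 + 0.9091·K_p = 25.
K_p = (25 − 1)/0.9091 = 26.4.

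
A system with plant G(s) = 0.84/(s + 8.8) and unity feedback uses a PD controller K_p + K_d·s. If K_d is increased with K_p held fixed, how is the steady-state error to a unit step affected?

K_d affects only the transient (the s-coefficient); the DC loop gain, and hence e_ss, depends only on K_p.

unchanged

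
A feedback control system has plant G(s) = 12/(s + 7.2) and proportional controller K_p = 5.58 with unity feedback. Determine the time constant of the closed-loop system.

τ = 0.0135 s

Closed-loop transfer function: T(s) = K_p·G(s)/(1 + K_p·G(s)) = 66.96/(s + 7.2 + 66.96) = 66.96/(s + 74.16).
Time constant τ = 1/74.16 = 0.0135 s.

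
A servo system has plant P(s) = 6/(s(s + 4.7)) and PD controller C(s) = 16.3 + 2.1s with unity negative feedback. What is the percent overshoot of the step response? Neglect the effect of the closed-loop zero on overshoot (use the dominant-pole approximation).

0.345%

Forward path: (16.3 + 2.1s)·6/(s(s+4.7)). The closed-loop characteristic equation is s² + (4.7 + 6·2.1)s + 6·16.3 = 0.
That is s² + 17.3s + 97.8 = 0, so ω_n = 9.889 rad/s and ζ = 17.3/(2·9.889) = 0.8747.
%OS = 100·exp(−πζ/√(1−ζ²)) = 0.345%.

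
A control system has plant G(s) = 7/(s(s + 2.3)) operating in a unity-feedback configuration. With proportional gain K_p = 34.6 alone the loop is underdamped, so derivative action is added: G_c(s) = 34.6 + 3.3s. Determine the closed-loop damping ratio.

ζ = 0.816

Forward path: (34.6 + 3.3s)·7/(s(s+2.3)). The closed-loop characteristic equation is s² + (2.3 + 7·3.3)s + 7·34.6 = 0.
That is s² + 25.4s + 242.2 = 0, so ω_n = 15.56 rad/s and ζ = 25.4/(2·15.56) = 0.816.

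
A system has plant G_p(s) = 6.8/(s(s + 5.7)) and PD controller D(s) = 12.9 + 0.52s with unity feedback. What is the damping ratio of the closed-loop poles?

ζ = 0.493

Forward path: (12.9 + 0.52s)·6.8/(s(s+5.7)). The closed-loop characteristic equation is s² + (5.7 + 6.8·0.52)s + 6.8·12.9 = 0.
That is s² + 9.236s + 87.72 = 0, so ω_n = 9.366 rad/s and ζ = 9.236/(2·9.366) = 0.4931.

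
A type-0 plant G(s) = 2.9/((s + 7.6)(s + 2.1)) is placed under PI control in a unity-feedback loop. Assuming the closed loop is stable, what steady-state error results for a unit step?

0

The PI controller's integrator makes the forward path type 1, so e_ss to a step is zero.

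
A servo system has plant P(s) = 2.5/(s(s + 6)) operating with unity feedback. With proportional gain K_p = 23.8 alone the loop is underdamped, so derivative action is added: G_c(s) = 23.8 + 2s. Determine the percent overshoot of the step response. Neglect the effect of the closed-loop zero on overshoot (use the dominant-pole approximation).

4.1%

Forward path: (23.8 + 2s)·2.5/(s(s+6)). The closed-loop characteristic equation is s² + (6 + 2.5·2)s + 2.5·23.8 = 0.
That is s² + 11s + 59.5 = 0, so ω_n = 7.714 rad/s and ζ = 11/(2·7.714) = 0.713.
%OS = 100·exp(−πζ/√(1−ζ²)) = 4.1%.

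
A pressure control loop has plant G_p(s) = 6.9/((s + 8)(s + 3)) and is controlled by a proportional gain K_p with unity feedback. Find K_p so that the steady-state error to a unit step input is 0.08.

The loop is type 0, so e_ss(step) = 1/(1 + K_pos) with K_pos = K_p·G_p(0).
G_p(0) = 0.2875. Require 1/(1 + K_p·0.2875) = 0.08, so 1 + 0.2875·K_p = 12.5.
K_p = (12.5 − 1)/0.2875 = 40.

K_p = 40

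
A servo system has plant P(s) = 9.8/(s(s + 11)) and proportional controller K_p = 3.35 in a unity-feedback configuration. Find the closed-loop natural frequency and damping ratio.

The closed-loop denominator is s(s+11) + 3.35·9.8 = s² + 11s + 32.83.
So ω_n² = 32.83 ⇒ ω_n = 5.73 rad/s, and ζ = 11/(2ω_n) = 0.96.

ω_n = 5.73 rad/s, ζ = 0.96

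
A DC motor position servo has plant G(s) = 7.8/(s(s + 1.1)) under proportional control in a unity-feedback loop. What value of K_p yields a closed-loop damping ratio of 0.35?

Closed-loop characteristic equation: s² + 1.1s + K_p·7.8 = 0.
So ω_n = √(7.8K_p) and 2ζω_n = 1.1, giving ζ = 1.1/(2√(7.8K_p)).
Setting ζ = 0.35: √(7.8K_p) = 1.1/(2·0.35) = 1.571, so K_p = 2.469/7.8 = 0.317.

K_p = 0.317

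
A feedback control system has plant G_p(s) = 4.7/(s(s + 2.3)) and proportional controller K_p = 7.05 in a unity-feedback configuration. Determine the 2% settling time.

T_s ≈ 3.48 s

Closed-loop characteristic equation: s² + 2.3s + 33.13 = 0, so ω_n = 5.756 rad/s and ζ = 2.3/(2·5.756) = 0.1998.
2% settling time T_s ≈ 4/(ζω_n) = 4/1.15 = 3.48 s.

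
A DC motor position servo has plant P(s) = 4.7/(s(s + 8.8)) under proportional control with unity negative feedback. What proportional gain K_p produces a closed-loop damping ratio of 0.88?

Closed-loop characteristic equation: s² + 8.8s + K_p·4.7 = 0.
So ω_n = √(4.7K_p) and 2ζω_n = 8.8, giving ζ = 8.8/(2√(4.7K_p)).
Setting ζ = 0.88: √(4.7K_p) = 8.8/(2·0.88) = 5, so K_p = 25/4.7 = 5.32.

K_p = 5.32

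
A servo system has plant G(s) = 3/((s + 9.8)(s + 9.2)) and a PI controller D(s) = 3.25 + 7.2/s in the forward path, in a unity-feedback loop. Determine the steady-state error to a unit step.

The open loop D(s)G(s) has a pole at the origin (type 1), so the static position error constant is infinite and e_ss = 1/(1+∞) = 0.

0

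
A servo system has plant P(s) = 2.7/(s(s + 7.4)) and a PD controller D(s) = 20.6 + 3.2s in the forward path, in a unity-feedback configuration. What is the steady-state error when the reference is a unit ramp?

0.133

The loop has one pole at the origin (type 1). Velocity error constant K_v = lim_{s→0} s·D(s)P(s) = 20.6·2.7/7.4 = 7.516.
Steady-state error to a unit ramp: e_ss = 1/K_v = 0.133.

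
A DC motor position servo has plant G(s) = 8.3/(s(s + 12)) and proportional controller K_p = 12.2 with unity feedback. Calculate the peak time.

Closed-loop characteristic equation: s² + 12s + 101.3 = 0, so ω_n = 10.06 rad/s and ζ = 12/(2·10.06) = 0.5963.
Damped frequency ω_d = ω_n√(1−ζ²) = 8.078 rad/s, so peak time T_p = π/ω_d = 0.389 s.

T_p = 0.389 s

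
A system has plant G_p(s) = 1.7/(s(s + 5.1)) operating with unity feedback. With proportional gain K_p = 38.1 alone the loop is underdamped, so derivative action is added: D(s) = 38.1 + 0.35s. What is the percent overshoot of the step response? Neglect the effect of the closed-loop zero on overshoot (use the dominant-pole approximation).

30.5%

Forward path: (38.1 + 0.35s)·1.7/(s(s+5.1)). The closed-loop characteristic equation is s² + (5.1 + 1.7·0.35)s + 1.7·38.1 = 0.
That is s² + 5.695s + 64.77 = 0, so ω_n = 8.048 rad/s and ζ = 5.695/(2·8.048) = 0.3538.
%OS = 100·exp(−πζ/√(1−ζ²)) = 30.5%.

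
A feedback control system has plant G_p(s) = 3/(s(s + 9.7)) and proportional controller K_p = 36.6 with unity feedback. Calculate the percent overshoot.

Closed-loop characteristic equation: s² + 9.7s + 109.8 = 0, so ω_n = 10.48 rad/s and ζ = 9.7/(2·10.48) = 0.4629.
%OS = 100·exp(−πζ/√(1−ζ²)) = 100·exp(−π·0.4629/√0.7858) = 19.4%.

19.4%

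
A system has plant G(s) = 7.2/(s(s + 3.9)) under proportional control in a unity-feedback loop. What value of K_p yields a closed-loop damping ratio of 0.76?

Closed-loop characteristic equation: s² + 3.9s + K_p·7.2 = 0.
So ω_n = √(7.2K_p) and 2ζω_n = 3.9, giving ζ = 3.9/(2√(7.2K_p)).
Setting ζ = 0.76: √(7.2K_p) = 3.9/(2·0.76) = 2.566, so K_p = 6.583/7.2 = 0.914.

K_p = 0.914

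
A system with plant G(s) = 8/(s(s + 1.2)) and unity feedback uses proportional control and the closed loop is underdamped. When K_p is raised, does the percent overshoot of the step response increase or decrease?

Characteristic equation s² + 1.2s + K_p·8 = 0: raising K_p raises ω_n while 2ζω_n = 1.2 is fixed, so ζ falls and overshoot grows.

increase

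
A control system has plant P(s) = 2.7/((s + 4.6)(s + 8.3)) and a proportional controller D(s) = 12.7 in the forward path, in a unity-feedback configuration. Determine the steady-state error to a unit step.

0.527

The loop is type 0. Static position error constant K_pos = D(0)·P(0) = 12.7·0.07072 = 0.8981.
Steady-state error to a unit step: e_ss = 1/(1+K_pos) = 1/1.898 = 0.527.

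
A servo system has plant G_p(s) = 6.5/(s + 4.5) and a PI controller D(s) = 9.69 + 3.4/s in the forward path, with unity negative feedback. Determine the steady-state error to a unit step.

The open loop D(s)G_p(s) has a pole at the origin (type 1), so the static position error constant is infinite and e_ss = 1/(1+∞) = 0.

0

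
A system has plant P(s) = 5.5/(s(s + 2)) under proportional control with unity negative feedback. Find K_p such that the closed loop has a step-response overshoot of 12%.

K_p = 0.581

From %OS = 100·exp(−πζ/√(1−ζ²)) = 12%, ζ = −ln(0.12)/√(π²+ln²(0.12)) = 0.5594.
Characteristic equation s² + 2s + 5.5K_p = 0 gives ζ = 2/(2√(5.5K_p)).
Setting ζ = 0.5594: √(5.5K_p) = 2/(2·0.5594) = 1.788, so K_p = 3.195/5.5 = 0.581.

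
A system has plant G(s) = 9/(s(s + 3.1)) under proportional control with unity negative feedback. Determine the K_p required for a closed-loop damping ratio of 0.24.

K_p = 4.63

Closed-loop characteristic equation: s² + 3.1s + K_p·9 = 0.
So ω_n = √(9K_p) and 2ζω_n = 3.1, giving ζ = 3.1/(2√(9K_p)).
Setting ζ = 0.24: √(9K_p) = 3.1/(2·0.24) = 6.458, so K_p = 41.71/9 = 4.63.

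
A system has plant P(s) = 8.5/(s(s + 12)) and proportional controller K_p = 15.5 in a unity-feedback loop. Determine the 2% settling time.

T_s ≈ 0.667 s

From 1 + K_pP(s) = 0: s² + 12s + 131.8 = 0 ⇒ ω_n = 11.48, ζ = 0.5227.
2% settling time T_s ≈ 4/(ζω_n) = 4/6 = 0.667 s.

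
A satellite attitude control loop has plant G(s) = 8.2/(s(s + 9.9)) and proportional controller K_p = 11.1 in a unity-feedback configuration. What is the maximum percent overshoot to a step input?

The closed-loop denominator s² + 9.9s + 91.02 gives ω_n = √91.02 = 9.54 and ζ = 9.9/(2ω_n) = 0.5188.
%OS = 100·exp(−πζ/√(1−ζ²)) = 100·exp(−π·0.5188/√0.7308) = 14.9%.

14.9%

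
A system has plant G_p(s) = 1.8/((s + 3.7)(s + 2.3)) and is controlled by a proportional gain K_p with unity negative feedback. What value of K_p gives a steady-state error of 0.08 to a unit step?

K_p = 54.4

For a type-0 loop with proportional control, e_ss = 1/(1 + K_p·G_p(0)).
G_p(0) = 0.2115. Require 1/(1 + K_p·0.2115) = 0.08, so 1 + 0.2115·K_p = 12.5.
K_p = (12.5 − 1)/0.2115 = 54.4.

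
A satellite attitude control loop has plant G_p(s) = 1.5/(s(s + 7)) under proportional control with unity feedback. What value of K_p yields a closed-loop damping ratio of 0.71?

Closed-loop characteristic equation: s² + 7s + K_p·1.5 = 0.
So ω_n = √(1.5K_p) and 2ζω_n = 7, giving ζ = 7/(2√(1.5K_p)).
Setting ζ = 0.71: √(1.5K_p) = 7/(2·0.71) = 4.93, so K_p = 24.3/1.5 = 16.2.

K_p = 16.2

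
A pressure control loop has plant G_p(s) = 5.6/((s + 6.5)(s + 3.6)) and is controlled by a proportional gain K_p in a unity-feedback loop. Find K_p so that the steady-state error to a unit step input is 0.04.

K_p = 100

The loop is type 0, so e_ss(step) = 1/(1 + K_pos) with K_pos = K_p·G_p(0).
G_p(0) = 0.2393. Require 1/(1 + K_p·0.2393) = 0.04, so 1 + 0.2393·K_p = 25.
K_p = (25 − 1)/0.2393 = 100.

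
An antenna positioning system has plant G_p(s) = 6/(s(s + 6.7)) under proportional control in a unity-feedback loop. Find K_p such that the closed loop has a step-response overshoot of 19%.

From %OS = 100·exp(−πζ/√(1−ζ²)) = 19%, ζ = −ln(0.19)/√(π²+ln²(0.19)) = 0.4673.
Characteristic equation s² + 6.7s + 6K_p = 0 gives ζ = 6.7/(2√(6K_p)).
Setting ζ = 0.4673: √(6K_p) = 6.7/(2·0.4673) = 7.168, so K_p = 51.38/6 = 8.56.

K_p = 8.56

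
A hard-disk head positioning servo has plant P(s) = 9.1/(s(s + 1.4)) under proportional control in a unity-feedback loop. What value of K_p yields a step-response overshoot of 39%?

K_p = 0.653

From %OS = 100·exp(−πζ/√(1−ζ²)) = 39%, ζ = −ln(0.39)/√(π²+ln²(0.39)) = 0.2871.
Characteristic equation s² + 1.4s + 9.1K_p = 0 gives ζ = 1.4/(2√(9.1K_p)).
Setting ζ = 0.2871: √(9.1K_p) = 1.4/(2·0.2871) = 2.438, so K_p = 5.945/9.1 = 0.653.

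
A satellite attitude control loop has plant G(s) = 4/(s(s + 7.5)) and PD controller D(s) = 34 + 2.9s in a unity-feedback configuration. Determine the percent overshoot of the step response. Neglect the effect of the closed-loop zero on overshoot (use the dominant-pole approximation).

Forward path: (34 + 2.9s)·4/(s(s+7.5)). The closed-loop characteristic equation is s² + (7.5 + 4·2.9)s + 4·34 = 0.
That is s² + 19.1s + 136 = 0, so ω_n = 11.66 rad/s and ζ = 19.1/(2·11.66) = 0.8189.
%OS = 100·exp(−πζ/√(1−ζ²)) = 1.13%.

1.13%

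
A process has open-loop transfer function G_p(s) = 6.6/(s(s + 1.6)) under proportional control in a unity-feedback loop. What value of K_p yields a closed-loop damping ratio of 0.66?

K_p = 0.223

Closed-loop characteristic equation: s² + 1.6s + K_p·6.6 = 0.
So ω_n = √(6.6K_p) and 2ζω_n = 1.6, giving ζ = 1.6/(2√(6.6K_p)).
Setting ζ = 0.66: √(6.6K_p) = 1.6/(2·0.66) = 1.212, so K_p = 1.469/6.6 = 0.223.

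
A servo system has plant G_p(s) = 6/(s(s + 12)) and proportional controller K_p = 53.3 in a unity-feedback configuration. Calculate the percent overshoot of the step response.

32.7%

Closed-loop characteristic equation: s² + 12s + 319.8 = 0, so ω_n = 17.88 rad/s and ζ = 12/(2·17.88) = 0.3355.
%OS = 100·exp(−πζ/√(1−ζ²)) = 100·exp(−π·0.3355/√0.8874) = 32.7%.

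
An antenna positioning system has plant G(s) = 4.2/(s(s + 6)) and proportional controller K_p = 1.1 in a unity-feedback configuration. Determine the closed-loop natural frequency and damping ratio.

ω_n = 2.15 rad/s, ζ = 1.4

With unity feedback the closed-loop characteristic equation is s² + 6s + 1.1·4.2 = s² + 6s + 4.62 = 0.
Matching s² + 2ζω_n s + ω_n²: ω_n = √4.62 = 2.149 rad/s and 2ζω_n = 6, so ζ = 6/(2·2.149) = 1.4.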